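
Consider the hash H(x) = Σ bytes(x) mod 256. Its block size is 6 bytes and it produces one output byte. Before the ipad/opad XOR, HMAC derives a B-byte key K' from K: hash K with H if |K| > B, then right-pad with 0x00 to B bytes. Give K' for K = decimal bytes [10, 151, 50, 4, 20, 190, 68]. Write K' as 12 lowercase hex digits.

ed0000000000

|K| = 7 > B = 6, so first hash the key.
H(K): sum = 10+151+50+4+20+190+68 = 493; mod 256 = 237 → ed.
Zero-pad H(K) = ed to 6 bytes: K' = ed 00 00 00 00 00.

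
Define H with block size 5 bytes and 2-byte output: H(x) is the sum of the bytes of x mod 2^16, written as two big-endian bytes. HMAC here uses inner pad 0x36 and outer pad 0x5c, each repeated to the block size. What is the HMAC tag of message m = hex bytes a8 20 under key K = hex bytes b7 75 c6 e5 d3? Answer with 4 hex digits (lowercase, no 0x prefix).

032e

Key hex bytes b7 75 c6 e5 d3 is exactly B = 5 bytes: K' = b7 75 c6 e5 d3.
K' ⊕ ipad = 81 43 f0 d3 e5.  K' ⊕ opad = eb 29 9a b9 8f.
Inner input = (K'⊕ipad) ∥ m = 81 43 f0 d3 e5 ∥ a8 20.
Inner hash: sum = 129+67+240+211+229+168+32 = 1076 → 04 34.
Outer input = (K'⊕opad) ∥ inner = eb 29 9a b9 8f ∥ 04 34.
Outer hash (tag): sum = 235+41+154+185+143+4+52 = 814 → 03 2e.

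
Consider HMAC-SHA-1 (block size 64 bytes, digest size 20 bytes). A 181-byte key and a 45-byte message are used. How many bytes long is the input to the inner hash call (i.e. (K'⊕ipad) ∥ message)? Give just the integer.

Key is 181 > 64 bytes, so it is hashed to 20 bytes then zero-padded to 64: |K'| = 64.
Inner input = (K'⊕ipad) ∥ m → 64 + 45 = 109 bytes.

109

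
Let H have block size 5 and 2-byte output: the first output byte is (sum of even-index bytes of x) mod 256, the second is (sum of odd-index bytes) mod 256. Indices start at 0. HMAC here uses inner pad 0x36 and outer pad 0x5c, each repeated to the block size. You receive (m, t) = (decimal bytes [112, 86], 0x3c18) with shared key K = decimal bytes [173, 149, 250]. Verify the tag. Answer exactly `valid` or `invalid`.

Key decimal bytes [173, 149, 250] = ad 95 fa is 3 bytes ≤ B = 5; zero-pad to 5 bytes: K' = ad 95 fa 00 00.
K' ⊕ ipad = 9b a3 cc 36 36; K' ⊕ opad = f1 c9 a6 5c 5c.
Inner hash: even-index sum = 499 mod 256 = 243; odd-index sum = 329 mod 256 = 73 → f3 49.
Outer hash (recomputed tag): even-index sum = 572 mod 256 = 60; odd-index sum = 536 mod 256 = 24 → 3c 18.
Recomputed tag = 3c18; claimed = 3c18 → match.

valid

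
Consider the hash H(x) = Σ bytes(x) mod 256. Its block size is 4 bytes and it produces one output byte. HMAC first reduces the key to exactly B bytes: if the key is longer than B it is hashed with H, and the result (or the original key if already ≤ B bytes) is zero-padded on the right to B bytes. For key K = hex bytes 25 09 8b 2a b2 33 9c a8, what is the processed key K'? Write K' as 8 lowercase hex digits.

0c000000

|K| = 8 > B = 4, so first hash the key.
H(K): sum = 37+9+139+42+178+51+156+168 = 780; mod 256 = 12 → 0c.
Zero-pad H(K) = 0c to 4 bytes: K' = 0c 00 00 00.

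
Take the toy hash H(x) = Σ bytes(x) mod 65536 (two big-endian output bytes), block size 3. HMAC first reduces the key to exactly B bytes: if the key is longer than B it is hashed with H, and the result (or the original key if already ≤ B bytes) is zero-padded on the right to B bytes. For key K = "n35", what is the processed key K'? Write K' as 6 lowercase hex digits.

Key "n35" = 6e 33 35 is exactly B = 3 bytes: K' = 6e 33 35.

6e3335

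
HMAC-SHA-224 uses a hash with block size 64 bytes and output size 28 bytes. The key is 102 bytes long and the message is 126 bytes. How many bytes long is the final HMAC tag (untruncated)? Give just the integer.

The tag is one SHA-224 digest: 28 bytes.

28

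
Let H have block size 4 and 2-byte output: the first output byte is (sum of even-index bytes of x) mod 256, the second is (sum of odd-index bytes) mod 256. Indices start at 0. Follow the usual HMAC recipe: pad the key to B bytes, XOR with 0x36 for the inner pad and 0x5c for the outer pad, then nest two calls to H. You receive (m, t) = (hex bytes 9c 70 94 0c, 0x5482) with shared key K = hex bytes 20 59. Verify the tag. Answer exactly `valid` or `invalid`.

Key hex bytes 20 59 is 2 bytes ≤ B = 4; zero-pad to 4 bytes: K' = 20 59 00 00.
K' ⊕ ipad = 16 6f 36 36; K' ⊕ opad = 7c 05 5c 5c.
Inner hash: even-index sum = 380 mod 256 = 124; odd-index sum = 289 mod 256 = 33 → 7c 21.
Outer hash (recomputed tag): even-index sum = 340 mod 256 = 84; odd-index sum = 130 mod 256 = 130 → 54 82.
Recomputed tag = 5482; claimed = 5482 → match.

valid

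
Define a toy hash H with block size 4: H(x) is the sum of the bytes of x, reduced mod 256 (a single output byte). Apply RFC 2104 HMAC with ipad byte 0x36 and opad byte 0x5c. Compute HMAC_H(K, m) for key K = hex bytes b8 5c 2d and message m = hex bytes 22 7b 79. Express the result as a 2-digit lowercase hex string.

10

Key hex bytes b8 5c 2d is 3 bytes ≤ B = 4; zero-pad to 4 bytes: K' = b8 5c 2d 00.
K' ⊕ ipad = 8e 6a 1b 36.  K' ⊕ opad = e4 00 71 5c.
Inner input = (K'⊕ipad) ∥ m = 8e 6a 1b 36 ∥ 22 7b 79.
Inner hash: sum = 142+106+27+54+34+123+121 = 607; mod 256 = 95 → 5f.
Outer input = (K'⊕opad) ∥ inner = e4 00 71 5c ∥ 5f.
Outer hash (tag): sum = 228+0+113+92+95 = 528; mod 256 = 16 → 10.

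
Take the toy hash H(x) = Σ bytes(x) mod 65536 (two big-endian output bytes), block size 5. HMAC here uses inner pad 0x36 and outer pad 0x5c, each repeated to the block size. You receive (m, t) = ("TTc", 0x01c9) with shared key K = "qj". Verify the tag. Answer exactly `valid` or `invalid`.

valid

Key "qj" = 71 6a is 2 bytes ≤ B = 5; zero-pad to 5 bytes: K' = 71 6a 00 00 00.
K' ⊕ ipad = 47 5c 36 36 36; K' ⊕ opad = 2d 36 5c 5c 5c.
Inner hash: sum = 71+92+54+54+54+84+84+99 = 592 → 02 50.
Outer hash (recomputed tag): sum = 45+54+92+92+92+2+80 = 457 → 01 c9.
Recomputed tag = 01c9; claimed = 01c9 → match.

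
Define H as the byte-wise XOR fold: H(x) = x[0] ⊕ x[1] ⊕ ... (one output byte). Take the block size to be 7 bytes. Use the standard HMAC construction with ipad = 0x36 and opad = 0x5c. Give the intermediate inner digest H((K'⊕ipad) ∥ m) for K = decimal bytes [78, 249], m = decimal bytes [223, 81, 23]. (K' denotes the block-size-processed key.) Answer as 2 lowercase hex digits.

18

Key decimal bytes [78, 249] = 4e f9 is 2 bytes ≤ B = 7; zero-pad to 7 bytes: K' = 4e f9 00 00 00 00 00.
K' ⊕ ipad = 78 cf 36 36 36 36 36.
Inner input = 78 cf 36 36 36 36 36 ∥ df 51 17.
Inner hash: XOR 78⊕cf⊕36⊕36⊕36⊕36⊕36⊕df⊕51⊕17 = 18.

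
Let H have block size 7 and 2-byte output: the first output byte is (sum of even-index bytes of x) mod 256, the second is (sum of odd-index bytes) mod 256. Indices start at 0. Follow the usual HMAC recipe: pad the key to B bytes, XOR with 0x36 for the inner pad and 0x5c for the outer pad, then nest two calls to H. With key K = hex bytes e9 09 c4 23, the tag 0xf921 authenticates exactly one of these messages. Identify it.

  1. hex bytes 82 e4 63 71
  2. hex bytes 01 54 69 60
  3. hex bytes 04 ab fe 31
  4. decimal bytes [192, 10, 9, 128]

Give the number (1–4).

2

Key hex bytes e9 09 c4 23 is 4 bytes ≤ B = 7; zero-pad to 7 bytes: K' = e9 09 c4 23 00 00 00.
K' ⊕ ipad = df 3f f2 15 36 36 36; K' ⊕ opad = b5 55 98 7f 5c 5c 5c.
m1: inner = H(df 3f f2 15 36 36 36 82 e4 63 71) = 92 6f; tag = H(b5 55 98 7f 5c 5c 5c 92 6f) = 74c2
m2: inner = H(df 3f f2 15 36 36 36 01 54 69 60) = f1 f4; tag = H(b5 55 98 7f 5c 5c 5c f1 f4) = f921 ← matches
m3: inner = H(df 3f f2 15 36 36 36 04 ab fe 31) = 19 8c; tag = H(b5 55 98 7f 5c 5c 5c 19 8c) = 9149
m4: inner = H(df 3f f2 15 36 36 36 c0 0a 09 80) = c7 53; tag = H(b5 55 98 7f 5c 5c 5c c7 53) = 58f7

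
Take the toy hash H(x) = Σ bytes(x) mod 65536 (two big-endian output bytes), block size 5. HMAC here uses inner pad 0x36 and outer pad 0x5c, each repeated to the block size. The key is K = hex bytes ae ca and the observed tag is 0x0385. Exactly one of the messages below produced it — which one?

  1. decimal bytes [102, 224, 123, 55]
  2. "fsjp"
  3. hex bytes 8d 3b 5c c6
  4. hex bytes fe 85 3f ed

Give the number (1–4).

4

Key hex bytes ae ca is 2 bytes ≤ B = 5; zero-pad to 5 bytes: K' = ae ca 00 00 00.
K' ⊕ ipad = 98 fc 36 36 36; K' ⊕ opad = f2 96 5c 5c 5c.
m1: inner = H(98 fc 36 36 36 66 e0 7b 37) = 04 2e; tag = H(f2 96 5c 5c 5c 04 2e) = 02ce
m2: inner = H(98 fc 36 36 36 66 73 6a 70) = 03 e9; tag = H(f2 96 5c 5c 5c 03 e9) = 0388
m3: inner = H(98 fc 36 36 36 8d 3b 5c c6) = 04 20; tag = H(f2 96 5c 5c 5c 04 20) = 02c0
m4: inner = H(98 fc 36 36 36 fe 85 3f ed) = 04 e5; tag = H(f2 96 5c 5c 5c 04 e5) = 0385 ← matches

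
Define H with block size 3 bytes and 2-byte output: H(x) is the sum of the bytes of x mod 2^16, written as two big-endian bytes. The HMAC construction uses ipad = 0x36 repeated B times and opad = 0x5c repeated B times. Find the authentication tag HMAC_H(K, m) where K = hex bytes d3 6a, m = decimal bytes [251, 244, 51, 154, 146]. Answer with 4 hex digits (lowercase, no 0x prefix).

Key hex bytes d3 6a is 2 bytes ≤ B = 3; zero-pad to 3 bytes: K' = d3 6a 00.
K' ⊕ ipad = e5 5c 36.  K' ⊕ opad = 8f 36 5c.
Inner input = (K'⊕ipad) ∥ m = e5 5c 36 ∥ fb f4 33 9a 92.
Inner hash: sum = 229+92+54+251+244+51+154+146 = 1221 → 04 c5.
Outer input = (K'⊕opad) ∥ inner = 8f 36 5c ∥ 04 c5.
Outer hash (tag): sum = 143+54+92+4+197 = 490 → 01 ea.

01ea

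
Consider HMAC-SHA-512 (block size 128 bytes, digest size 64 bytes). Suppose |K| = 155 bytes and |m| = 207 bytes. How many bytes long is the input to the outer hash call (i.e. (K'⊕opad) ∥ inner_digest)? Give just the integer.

Key is 155 > 128 bytes, so it is hashed to 64 bytes then zero-padded to 128: |K'| = 128.
Outer input = (K'⊕opad) ∥ H(inner) → 128 + 64 = 192 bytes.

192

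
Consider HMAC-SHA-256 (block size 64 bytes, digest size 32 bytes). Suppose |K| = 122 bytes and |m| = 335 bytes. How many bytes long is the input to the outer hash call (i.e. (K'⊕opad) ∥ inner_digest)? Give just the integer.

96

Key is 122 > 64 bytes, so it is hashed to 32 bytes then zero-padded to 64: |K'| = 64.
Outer input = (K'⊕opad) ∥ H(inner) → 64 + 32 = 96 bytes.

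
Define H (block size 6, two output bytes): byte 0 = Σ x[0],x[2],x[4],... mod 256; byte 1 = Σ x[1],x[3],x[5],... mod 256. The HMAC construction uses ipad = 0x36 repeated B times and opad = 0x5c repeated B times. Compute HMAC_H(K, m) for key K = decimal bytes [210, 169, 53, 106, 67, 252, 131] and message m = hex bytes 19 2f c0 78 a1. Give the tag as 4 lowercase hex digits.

2a57

Key decimal bytes [210, 169, 53, 106, 67, 252, 131] = d2 a9 35 6a 43 fc 83 is 7 bytes > B = 6, so hash it first: H(key) = cd 0f, then zero-pad to 6 bytes: K' = cd 0f 00 00 00 00.
K' ⊕ ipad = fb 39 36 36 36 36.  K' ⊕ opad = 91 53 5c 5c 5c 5c.
Inner input = (K'⊕ipad) ∥ m = fb 39 36 36 36 36 ∥ 19 2f c0 78 a1.
Inner hash: even-index sum = 737 mod 256 = 225; odd-index sum = 332 mod 256 = 76 → e1 4c.
Outer input = (K'⊕opad) ∥ inner = 91 53 5c 5c 5c 5c ∥ e1 4c.
Outer hash (tag): even-index sum = 554 mod 256 = 42; odd-index sum = 343 mod 256 = 87 → 2a 57.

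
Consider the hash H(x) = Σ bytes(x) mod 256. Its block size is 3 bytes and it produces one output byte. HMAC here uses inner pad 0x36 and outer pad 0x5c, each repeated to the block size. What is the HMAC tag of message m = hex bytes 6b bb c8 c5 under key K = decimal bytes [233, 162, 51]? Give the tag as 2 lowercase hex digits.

Key decimal bytes [233, 162, 51] = e9 a2 33 is exactly B = 3 bytes: K' = e9 a2 33.
K' ⊕ ipad = df 94 05.  K' ⊕ opad = b5 fe 6f.
Inner input = (K'⊕ipad) ∥ m = df 94 05 ∥ 6b bb c8 c5.
Inner hash: sum = 223+148+5+107+187+200+197 = 1067; mod 256 = 43 → 2b.
Outer input = (K'⊕opad) ∥ inner = b5 fe 6f ∥ 2b.
Outer hash (tag): sum = 181+254+111+43 = 589; mod 256 = 77 → 4d.

4d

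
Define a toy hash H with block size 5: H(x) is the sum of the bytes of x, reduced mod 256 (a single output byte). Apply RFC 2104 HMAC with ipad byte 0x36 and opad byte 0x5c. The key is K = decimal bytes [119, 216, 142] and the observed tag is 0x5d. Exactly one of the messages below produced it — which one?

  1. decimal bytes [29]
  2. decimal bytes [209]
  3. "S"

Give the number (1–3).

Key decimal bytes [119, 216, 142] = 77 d8 8e is 3 bytes ≤ B = 5; zero-pad to 5 bytes: K' = 77 d8 8e 00 00.
K' ⊕ ipad = 41 ee b8 36 36; K' ⊕ opad = 2b 84 d2 5c 5c.
m1: inner = H(41 ee b8 36 36 1d) = 70; tag = H(2b 84 d2 5c 5c 70) = a9
m2: inner = H(41 ee b8 36 36 d1) = 24; tag = H(2b 84 d2 5c 5c 24) = 5d ← matches
m3: inner = H(41 ee b8 36 36 53) = a6; tag = H(2b 84 d2 5c 5c a6) = df

2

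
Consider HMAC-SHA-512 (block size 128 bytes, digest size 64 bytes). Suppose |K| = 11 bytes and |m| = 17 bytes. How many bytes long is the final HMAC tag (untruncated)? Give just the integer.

The tag is one SHA-512 digest: 64 bytes.

64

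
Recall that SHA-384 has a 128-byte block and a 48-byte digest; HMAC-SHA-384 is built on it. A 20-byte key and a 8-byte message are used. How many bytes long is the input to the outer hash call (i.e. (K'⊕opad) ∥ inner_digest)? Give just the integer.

Key is 20 ≤ 128 bytes, zero-padded: |K'| = 128.
Outer input = (K'⊕opad) ∥ H(inner) → 128 + 48 = 176 bytes.

176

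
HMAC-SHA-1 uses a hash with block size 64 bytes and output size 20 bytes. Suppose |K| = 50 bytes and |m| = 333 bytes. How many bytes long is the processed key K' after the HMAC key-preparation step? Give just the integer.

Key is 50 ≤ 64 bytes, zero-padded: |K'| = 64.

64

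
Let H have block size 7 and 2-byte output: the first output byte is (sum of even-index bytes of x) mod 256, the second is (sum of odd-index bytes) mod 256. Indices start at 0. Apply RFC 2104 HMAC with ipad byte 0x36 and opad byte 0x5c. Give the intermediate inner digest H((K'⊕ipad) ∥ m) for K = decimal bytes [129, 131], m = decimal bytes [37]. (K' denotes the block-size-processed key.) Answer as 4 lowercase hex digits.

5946

Key decimal bytes [129, 131] = 81 83 is 2 bytes ≤ B = 7; zero-pad to 7 bytes: K' = 81 83 00 00 00 00 00.
K' ⊕ ipad = b7 b5 36 36 36 36 36.
Inner input = b7 b5 36 36 36 36 36 ∥ 25.
Inner hash: even-index sum = 345 mod 256 = 89; odd-index sum = 326 mod 256 = 70 → 59 46.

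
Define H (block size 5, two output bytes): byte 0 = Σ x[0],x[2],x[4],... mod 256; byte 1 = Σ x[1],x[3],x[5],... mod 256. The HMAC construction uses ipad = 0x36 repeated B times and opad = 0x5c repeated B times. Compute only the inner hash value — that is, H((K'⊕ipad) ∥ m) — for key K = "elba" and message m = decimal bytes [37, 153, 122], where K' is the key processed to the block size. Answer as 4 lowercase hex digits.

Key "elba" = 65 6c 62 61 is 4 bytes ≤ B = 5; zero-pad to 5 bytes: K' = 65 6c 62 61 00.
K' ⊕ ipad = 53 5a 54 57 36.
Inner input = 53 5a 54 57 36 ∥ 25 99 7a.
Inner hash: even-index sum = 374 mod 256 = 118; odd-index sum = 336 mod 256 = 80 → 76 50.

7650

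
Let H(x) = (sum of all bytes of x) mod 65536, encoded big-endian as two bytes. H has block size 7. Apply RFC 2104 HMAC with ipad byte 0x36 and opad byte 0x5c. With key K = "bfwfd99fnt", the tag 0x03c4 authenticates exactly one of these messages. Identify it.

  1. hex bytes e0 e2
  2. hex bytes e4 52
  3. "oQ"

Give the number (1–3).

3

Key "bfwfd99fnt" = 62 66 77 66 64 39 39 66 6e 74 is 10 bytes > B = 7, so hash it first: H(key) = 03 c3, then zero-pad to 7 bytes: K' = 03 c3 00 00 00 00 00.
K' ⊕ ipad = 35 f5 36 36 36 36 36; K' ⊕ opad = 5f 9f 5c 5c 5c 5c 5c.
m1: inner = H(35 f5 36 36 36 36 36 e0 e2) = 03 fa; tag = H(5f 9f 5c 5c 5c 5c 5c 03 fa) = 03c7
m2: inner = H(35 f5 36 36 36 36 36 e4 52) = 03 6e; tag = H(5f 9f 5c 5c 5c 5c 5c 03 6e) = 033b
m3: inner = H(35 f5 36 36 36 36 36 6f 51) = 02 f8; tag = H(5f 9f 5c 5c 5c 5c 5c 02 f8) = 03c4 ← matches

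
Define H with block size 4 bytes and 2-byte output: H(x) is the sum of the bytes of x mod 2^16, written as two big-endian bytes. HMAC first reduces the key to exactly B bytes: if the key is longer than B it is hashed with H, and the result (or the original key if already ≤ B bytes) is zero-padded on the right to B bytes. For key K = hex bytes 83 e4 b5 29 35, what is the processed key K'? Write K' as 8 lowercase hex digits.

027a0000

|K| = 5 > B = 4, so first hash the key.
H(K): sum = 131+228+181+41+53 = 634 → 02 7a.
Zero-pad H(K) = 02 7a to 4 bytes: K' = 02 7a 00 00.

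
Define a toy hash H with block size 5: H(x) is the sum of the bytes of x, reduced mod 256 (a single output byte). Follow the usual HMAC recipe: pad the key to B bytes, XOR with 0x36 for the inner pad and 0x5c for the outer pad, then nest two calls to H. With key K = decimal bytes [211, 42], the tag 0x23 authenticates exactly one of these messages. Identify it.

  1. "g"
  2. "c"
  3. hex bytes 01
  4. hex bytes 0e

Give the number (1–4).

1

Key decimal bytes [211, 42] = d3 2a is 2 bytes ≤ B = 5; zero-pad to 5 bytes: K' = d3 2a 00 00 00.
K' ⊕ ipad = e5 1c 36 36 36; K' ⊕ opad = 8f 76 5c 5c 5c.
m1: inner = H(e5 1c 36 36 36 67) = 0a; tag = H(8f 76 5c 5c 5c 0a) = 23 ← matches
m2: inner = H(e5 1c 36 36 36 63) = 06; tag = H(8f 76 5c 5c 5c 06) = 1f
m3: inner = H(e5 1c 36 36 36 01) = a4; tag = H(8f 76 5c 5c 5c a4) = bd
m4: inner = H(e5 1c 36 36 36 0e) = b1; tag = H(8f 76 5c 5c 5c b1) = ca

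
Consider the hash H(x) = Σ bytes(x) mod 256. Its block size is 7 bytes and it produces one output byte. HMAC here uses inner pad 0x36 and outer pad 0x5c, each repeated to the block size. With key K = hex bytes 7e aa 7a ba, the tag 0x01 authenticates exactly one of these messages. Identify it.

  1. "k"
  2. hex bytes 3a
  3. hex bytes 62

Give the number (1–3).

Key hex bytes 7e aa 7a ba is 4 bytes ≤ B = 7; zero-pad to 7 bytes: K' = 7e aa 7a ba 00 00 00.
K' ⊕ ipad = 48 9c 4c 8c 36 36 36; K' ⊕ opad = 22 f6 26 e6 5c 5c 5c.
m1: inner = H(48 9c 4c 8c 36 36 36 6b) = c9; tag = H(22 f6 26 e6 5c 5c 5c c9) = 01 ← matches
m2: inner = H(48 9c 4c 8c 36 36 36 3a) = 98; tag = H(22 f6 26 e6 5c 5c 5c 98) = d0
m3: inner = H(48 9c 4c 8c 36 36 36 62) = c0; tag = H(22 f6 26 e6 5c 5c 5c c0) = f8

1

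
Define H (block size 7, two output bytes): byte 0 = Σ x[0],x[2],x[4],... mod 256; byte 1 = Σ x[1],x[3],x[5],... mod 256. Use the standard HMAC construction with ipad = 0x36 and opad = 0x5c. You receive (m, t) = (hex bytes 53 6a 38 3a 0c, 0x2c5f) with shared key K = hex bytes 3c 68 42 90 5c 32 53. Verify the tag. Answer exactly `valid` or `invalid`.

valid

Key hex bytes 3c 68 42 90 5c 32 53 is exactly B = 7 bytes: K' = 3c 68 42 90 5c 32 53.
K' ⊕ ipad = 0a 5e 74 a6 6a 04 65; K' ⊕ opad = 60 34 1e cc 00 6e 0f.
Inner hash: even-index sum = 497 mod 256 = 241; odd-index sum = 415 mod 256 = 159 → f1 9f.
Outer hash (recomputed tag): even-index sum = 300 mod 256 = 44; odd-index sum = 607 mod 256 = 95 → 2c 5f.
Recomputed tag = 2c5f; claimed = 2c5f → match.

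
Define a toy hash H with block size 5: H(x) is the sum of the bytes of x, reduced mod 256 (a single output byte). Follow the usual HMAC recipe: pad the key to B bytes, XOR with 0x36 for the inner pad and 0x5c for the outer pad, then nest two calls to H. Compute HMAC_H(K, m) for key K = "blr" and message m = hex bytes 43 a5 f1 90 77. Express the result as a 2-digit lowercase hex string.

Key "blr" = 62 6c 72 is 3 bytes ≤ B = 5; zero-pad to 5 bytes: K' = 62 6c 72 00 00.
K' ⊕ ipad = 54 5a 44 36 36.  K' ⊕ opad = 3e 30 2e 5c 5c.
Inner input = (K'⊕ipad) ∥ m = 54 5a 44 36 36 ∥ 43 a5 f1 90 77.
Inner hash: sum = 84+90+68+54+54+67+165+241+144+119 = 1086; mod 256 = 62 → 3e.
Outer input = (K'⊕opad) ∥ inner = 3e 30 2e 5c 5c ∥ 3e.
Outer hash (tag): sum = 62+48+46+92+92+62 = 402; mod 256 = 146 → 92.

92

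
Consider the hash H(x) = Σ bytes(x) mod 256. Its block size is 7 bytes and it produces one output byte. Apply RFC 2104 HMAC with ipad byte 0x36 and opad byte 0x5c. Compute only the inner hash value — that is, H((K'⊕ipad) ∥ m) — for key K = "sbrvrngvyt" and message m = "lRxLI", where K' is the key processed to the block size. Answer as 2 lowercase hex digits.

60

Key "sbrvrngvyt" = 73 62 72 76 72 6e 67 76 79 74 is 10 bytes > B = 7, so hash it first: H(key) = 67, then zero-pad to 7 bytes: K' = 67 00 00 00 00 00 00.
K' ⊕ ipad = 51 36 36 36 36 36 36.
Inner input = 51 36 36 36 36 36 36 ∥ 6c 52 78 4c 49.
Inner hash: sum = 81+54+54+54+54+54+54+108+82+120+76+73 = 864; mod 256 = 96 → 60.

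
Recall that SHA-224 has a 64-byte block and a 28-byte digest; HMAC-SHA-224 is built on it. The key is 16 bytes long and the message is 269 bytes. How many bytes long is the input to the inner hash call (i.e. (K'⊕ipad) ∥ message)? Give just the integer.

333

Key is 16 ≤ 64 bytes, zero-padded: |K'| = 64.
Inner input = (K'⊕ipad) ∥ m → 64 + 269 = 333 bytes.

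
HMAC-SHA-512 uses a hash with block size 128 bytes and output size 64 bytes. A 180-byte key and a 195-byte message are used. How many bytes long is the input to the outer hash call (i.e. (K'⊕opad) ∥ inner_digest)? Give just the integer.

192

Key is 180 > 128 bytes, so it is hashed to 64 bytes then zero-padded to 128: |K'| = 128.
Outer input = (K'⊕opad) ∥ H(inner) → 128 + 64 = 192 bytes.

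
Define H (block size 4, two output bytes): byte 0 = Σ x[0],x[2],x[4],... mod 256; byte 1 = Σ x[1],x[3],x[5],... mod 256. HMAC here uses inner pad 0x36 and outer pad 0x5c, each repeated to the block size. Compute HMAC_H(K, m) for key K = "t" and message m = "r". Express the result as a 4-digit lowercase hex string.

Key "t" = 74 is 1 byte ≤ B = 4; zero-pad to 4 bytes: K' = 74 00 00 00.
K' ⊕ ipad = 42 36 36 36.  K' ⊕ opad = 28 5c 5c 5c.
Inner input = (K'⊕ipad) ∥ m = 42 36 36 36 ∥ 72.
Inner hash: even-index sum = 234 mod 256 = 234; odd-index sum = 108 mod 256 = 108 → ea 6c.
Outer input = (K'⊕opad) ∥ inner = 28 5c 5c 5c ∥ ea 6c.
Outer hash (tag): even-index sum = 366 mod 256 = 110; odd-index sum = 292 mod 256 = 36 → 6e 24.

6e24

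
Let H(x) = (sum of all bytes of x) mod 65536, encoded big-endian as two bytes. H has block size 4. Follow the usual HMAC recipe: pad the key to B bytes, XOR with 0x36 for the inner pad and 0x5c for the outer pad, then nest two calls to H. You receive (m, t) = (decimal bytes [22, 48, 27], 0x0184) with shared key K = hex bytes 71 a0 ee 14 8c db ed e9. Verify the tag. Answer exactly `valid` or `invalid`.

Key hex bytes 71 a0 ee 14 8c db ed e9 is 8 bytes > B = 4, so hash it first: H(key) = 05 50, then zero-pad to 4 bytes: K' = 05 50 00 00.
K' ⊕ ipad = 33 66 36 36; K' ⊕ opad = 59 0c 5c 5c.
Inner hash: sum = 51+102+54+54+22+48+27 = 358 → 01 66.
Outer hash (recomputed tag): sum = 89+12+92+92+1+102 = 388 → 01 84.
Recomputed tag = 0184; claimed = 0184 → match.

valid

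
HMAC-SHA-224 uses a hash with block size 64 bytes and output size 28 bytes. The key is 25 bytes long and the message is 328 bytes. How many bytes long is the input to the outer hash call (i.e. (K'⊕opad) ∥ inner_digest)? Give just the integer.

92

Key is 25 ≤ 64 bytes, zero-padded: |K'| = 64.
Outer input = (K'⊕opad) ∥ H(inner) → 64 + 28 = 92 bytes.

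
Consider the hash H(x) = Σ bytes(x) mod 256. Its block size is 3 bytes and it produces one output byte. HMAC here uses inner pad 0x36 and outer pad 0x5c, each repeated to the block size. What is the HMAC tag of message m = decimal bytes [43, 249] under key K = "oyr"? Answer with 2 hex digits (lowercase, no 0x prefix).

96

Key "oyr" = 6f 79 72 is exactly B = 3 bytes: K' = 6f 79 72.
K' ⊕ ipad = 59 4f 44.  K' ⊕ opad = 33 25 2e.
Inner input = (K'⊕ipad) ∥ m = 59 4f 44 ∥ 2b f9.
Inner hash: sum = 89+79+68+43+249 = 528; mod 256 = 16 → 10.
Outer input = (K'⊕opad) ∥ inner = 33 25 2e ∥ 10.
Outer hash (tag): sum = 51+37+46+16 = 150 → 96.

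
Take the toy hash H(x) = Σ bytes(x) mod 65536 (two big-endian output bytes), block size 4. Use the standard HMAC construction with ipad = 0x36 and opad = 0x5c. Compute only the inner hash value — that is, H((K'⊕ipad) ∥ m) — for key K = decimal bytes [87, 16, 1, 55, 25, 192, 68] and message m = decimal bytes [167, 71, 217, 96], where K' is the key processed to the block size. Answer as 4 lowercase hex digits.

0354

Key decimal bytes [87, 16, 1, 55, 25, 192, 68] = 57 10 01 37 19 c0 44 is 7 bytes > B = 4, so hash it first: H(key) = 01 bc, then zero-pad to 4 bytes: K' = 01 bc 00 00.
K' ⊕ ipad = 37 8a 36 36.
Inner input = 37 8a 36 36 ∥ a7 47 d9 60.
Inner hash: sum = 55+138+54+54+167+71+217+96 = 852 → 03 54.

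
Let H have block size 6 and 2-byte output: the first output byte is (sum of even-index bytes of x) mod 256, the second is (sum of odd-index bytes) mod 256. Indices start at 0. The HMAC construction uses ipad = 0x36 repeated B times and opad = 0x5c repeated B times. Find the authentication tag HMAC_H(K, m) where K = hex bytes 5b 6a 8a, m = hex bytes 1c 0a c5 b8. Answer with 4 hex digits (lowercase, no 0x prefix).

Key hex bytes 5b 6a 8a is 3 bytes ≤ B = 6; zero-pad to 6 bytes: K' = 5b 6a 8a 00 00 00.
K' ⊕ ipad = 6d 5c bc 36 36 36.  K' ⊕ opad = 07 36 d6 5c 5c 5c.
Inner input = (K'⊕ipad) ∥ m = 6d 5c bc 36 36 36 ∥ 1c 0a c5 b8.
Inner hash: even-index sum = 576 mod 256 = 64; odd-index sum = 394 mod 256 = 138 → 40 8a.
Outer input = (K'⊕opad) ∥ inner = 07 36 d6 5c 5c 5c ∥ 40 8a.
Outer hash (tag): even-index sum = 377 mod 256 = 121; odd-index sum = 376 mod 256 = 120 → 79 78.

7978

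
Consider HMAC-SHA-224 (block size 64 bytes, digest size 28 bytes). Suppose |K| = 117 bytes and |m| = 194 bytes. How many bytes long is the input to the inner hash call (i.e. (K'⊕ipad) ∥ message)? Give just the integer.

Key is 117 > 64 bytes, so it is hashed to 28 bytes then zero-padded to 64: |K'| = 64.
Inner input = (K'⊕ipad) ∥ m → 64 + 194 = 258 bytes.

258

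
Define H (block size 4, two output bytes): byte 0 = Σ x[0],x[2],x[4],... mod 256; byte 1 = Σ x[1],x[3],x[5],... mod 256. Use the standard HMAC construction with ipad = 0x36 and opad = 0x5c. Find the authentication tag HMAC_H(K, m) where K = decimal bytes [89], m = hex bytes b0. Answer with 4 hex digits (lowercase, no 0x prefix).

b624

Key decimal bytes [89] = 59 is 1 byte ≤ B = 4; zero-pad to 4 bytes: K' = 59 00 00 00.
K' ⊕ ipad = 6f 36 36 36.  K' ⊕ opad = 05 5c 5c 5c.
Inner input = (K'⊕ipad) ∥ m = 6f 36 36 36 ∥ b0.
Inner hash: even-index sum = 341 mod 256 = 85; odd-index sum = 108 mod 256 = 108 → 55 6c.
Outer input = (K'⊕opad) ∥ inner = 05 5c 5c 5c ∥ 55 6c.
Outer hash (tag): even-index sum = 182 mod 256 = 182; odd-index sum = 292 mod 256 = 36 → b6 24.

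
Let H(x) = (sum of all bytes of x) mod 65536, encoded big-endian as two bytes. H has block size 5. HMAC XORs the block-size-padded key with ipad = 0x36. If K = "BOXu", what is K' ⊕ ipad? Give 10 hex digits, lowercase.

Key "BOXu" = 42 4f 58 75 is 4 bytes ≤ B = 5; zero-pad to 5 bytes: K' = 42 4f 58 75 00.
XOR each byte with 0x36: 42⊕36=74, 4f⊕36=79, 58⊕36=6e, 75⊕36=43, 00⊕36=36.

74796e4336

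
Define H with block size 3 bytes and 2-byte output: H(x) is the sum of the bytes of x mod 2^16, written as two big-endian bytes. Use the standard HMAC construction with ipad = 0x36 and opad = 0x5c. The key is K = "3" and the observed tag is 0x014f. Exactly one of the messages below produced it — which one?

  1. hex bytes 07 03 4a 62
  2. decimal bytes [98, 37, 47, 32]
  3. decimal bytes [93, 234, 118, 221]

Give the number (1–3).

Key "3" = 33 is 1 byte ≤ B = 3; zero-pad to 3 bytes: K' = 33 00 00.
K' ⊕ ipad = 05 36 36; K' ⊕ opad = 6f 5c 5c.
m1: inner = H(05 36 36 07 03 4a 62) = 01 27; tag = H(6f 5c 5c 01 27) = 014f ← matches
m2: inner = H(05 36 36 62 25 2f 20) = 01 47; tag = H(6f 5c 5c 01 47) = 016f
m3: inner = H(05 36 36 5d ea 76 dd) = 03 0b; tag = H(6f 5c 5c 03 0b) = 0135

1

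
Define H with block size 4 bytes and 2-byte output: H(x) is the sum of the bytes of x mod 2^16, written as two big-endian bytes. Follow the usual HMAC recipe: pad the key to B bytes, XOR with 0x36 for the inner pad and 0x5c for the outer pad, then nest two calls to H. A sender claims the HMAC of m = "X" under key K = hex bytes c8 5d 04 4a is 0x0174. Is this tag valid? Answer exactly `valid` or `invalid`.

valid

Key hex bytes c8 5d 04 4a is exactly B = 4 bytes: K' = c8 5d 04 4a.
K' ⊕ ipad = fe 6b 32 7c; K' ⊕ opad = 94 01 58 16.
Inner hash: sum = 254+107+50+124+88 = 623 → 02 6f.
Outer hash (recomputed tag): sum = 148+1+88+22+2+111 = 372 → 01 74.
Recomputed tag = 0174; claimed = 0174 → match.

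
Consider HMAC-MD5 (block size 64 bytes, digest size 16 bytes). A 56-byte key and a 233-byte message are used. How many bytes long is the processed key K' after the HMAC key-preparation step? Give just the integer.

Key is 56 ≤ 64 bytes, zero-padded: |K'| = 64.

64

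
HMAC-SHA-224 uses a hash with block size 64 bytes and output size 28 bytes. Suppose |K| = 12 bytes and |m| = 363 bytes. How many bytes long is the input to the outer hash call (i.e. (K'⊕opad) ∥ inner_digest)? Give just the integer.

92

Key is 12 ≤ 64 bytes, zero-padded: |K'| = 64.
Outer input = (K'⊕opad) ∥ H(inner) → 64 + 28 = 92 bytes.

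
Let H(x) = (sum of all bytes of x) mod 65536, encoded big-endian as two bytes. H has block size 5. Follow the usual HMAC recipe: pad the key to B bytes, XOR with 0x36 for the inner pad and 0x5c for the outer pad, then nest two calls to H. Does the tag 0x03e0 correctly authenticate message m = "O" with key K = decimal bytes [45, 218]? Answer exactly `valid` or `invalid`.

Key decimal bytes [45, 218] = 2d da is 2 bytes ≤ B = 5; zero-pad to 5 bytes: K' = 2d da 00 00 00.
K' ⊕ ipad = 1b ec 36 36 36; K' ⊕ opad = 71 86 5c 5c 5c.
Inner hash: sum = 27+236+54+54+54+79 = 504 → 01 f8.
Outer hash (recomputed tag): sum = 113+134+92+92+92+1+248 = 772 → 03 04.
Recomputed tag = 0304; claimed = 03e0 → mismatch.

invalid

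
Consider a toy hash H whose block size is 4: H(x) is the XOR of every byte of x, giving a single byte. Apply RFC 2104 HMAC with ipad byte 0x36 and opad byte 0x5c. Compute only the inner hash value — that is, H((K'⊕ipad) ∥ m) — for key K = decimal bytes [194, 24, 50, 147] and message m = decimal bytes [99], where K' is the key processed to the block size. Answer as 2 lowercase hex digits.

Key decimal bytes [194, 24, 50, 147] = c2 18 32 93 is exactly B = 4 bytes: K' = c2 18 32 93.
K' ⊕ ipad = f4 2e 04 a5.
Inner input = f4 2e 04 a5 ∥ 63.
Inner hash: XOR f4⊕2e⊕04⊕a5⊕63 = 18.

18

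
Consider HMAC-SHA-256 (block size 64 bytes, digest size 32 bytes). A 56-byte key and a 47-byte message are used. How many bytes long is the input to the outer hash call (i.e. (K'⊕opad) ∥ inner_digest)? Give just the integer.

Key is 56 ≤ 64 bytes, zero-padded: |K'| = 64.
Outer input = (K'⊕opad) ∥ H(inner) → 64 + 32 = 96 bytes.

96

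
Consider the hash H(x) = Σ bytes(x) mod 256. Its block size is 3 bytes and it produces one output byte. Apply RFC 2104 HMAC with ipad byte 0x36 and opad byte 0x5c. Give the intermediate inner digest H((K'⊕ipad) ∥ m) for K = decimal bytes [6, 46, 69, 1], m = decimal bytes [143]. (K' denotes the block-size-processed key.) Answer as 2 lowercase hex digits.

47

Key decimal bytes [6, 46, 69, 1] = 06 2e 45 01 is 4 bytes > B = 3, so hash it first: H(key) = 7a, then zero-pad to 3 bytes: K' = 7a 00 00.
K' ⊕ ipad = 4c 36 36.
Inner input = 4c 36 36 ∥ 8f.
Inner hash: sum = 76+54+54+143 = 327; mod 256 = 71 → 47.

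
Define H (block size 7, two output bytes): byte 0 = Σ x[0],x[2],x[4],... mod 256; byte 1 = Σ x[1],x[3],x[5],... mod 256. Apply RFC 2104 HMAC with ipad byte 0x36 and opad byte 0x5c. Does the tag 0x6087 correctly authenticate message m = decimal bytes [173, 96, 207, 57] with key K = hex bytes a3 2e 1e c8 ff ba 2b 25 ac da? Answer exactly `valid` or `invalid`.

valid

Key hex bytes a3 2e 1e c8 ff ba 2b 25 ac da is 10 bytes > B = 7, so hash it first: H(key) = 97 af, then zero-pad to 7 bytes: K' = 97 af 00 00 00 00 00.
K' ⊕ ipad = a1 99 36 36 36 36 36; K' ⊕ opad = cb f3 5c 5c 5c 5c 5c.
Inner hash: even-index sum = 476 mod 256 = 220; odd-index sum = 641 mod 256 = 129 → dc 81.
Outer hash (recomputed tag): even-index sum = 608 mod 256 = 96; odd-index sum = 647 mod 256 = 135 → 60 87.
Recomputed tag = 6087; claimed = 6087 → match.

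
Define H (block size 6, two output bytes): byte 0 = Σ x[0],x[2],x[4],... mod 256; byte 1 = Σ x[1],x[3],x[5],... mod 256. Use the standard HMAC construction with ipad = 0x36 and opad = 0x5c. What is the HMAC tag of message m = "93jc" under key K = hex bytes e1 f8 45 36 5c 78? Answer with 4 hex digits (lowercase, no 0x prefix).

Key hex bytes e1 f8 45 36 5c 78 is exactly B = 6 bytes: K' = e1 f8 45 36 5c 78.
K' ⊕ ipad = d7 ce 73 00 6a 4e.  K' ⊕ opad = bd a4 19 6a 00 24.
Inner input = (K'⊕ipad) ∥ m = d7 ce 73 00 6a 4e ∥ 39 33 6a 63.
Inner hash: even-index sum = 599 mod 256 = 87; odd-index sum = 434 mod 256 = 178 → 57 b2.
Outer input = (K'⊕opad) ∥ inner = bd a4 19 6a 00 24 ∥ 57 b2.
Outer hash (tag): even-index sum = 301 mod 256 = 45; odd-index sum = 484 mod 256 = 228 → 2d e4.

2de4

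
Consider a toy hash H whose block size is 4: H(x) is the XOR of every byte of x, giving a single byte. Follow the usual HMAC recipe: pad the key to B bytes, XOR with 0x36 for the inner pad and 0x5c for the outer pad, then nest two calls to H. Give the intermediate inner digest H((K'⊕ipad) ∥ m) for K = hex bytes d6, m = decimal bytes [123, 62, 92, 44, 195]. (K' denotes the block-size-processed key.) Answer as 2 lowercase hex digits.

Key hex bytes d6 is 1 byte ≤ B = 4; zero-pad to 4 bytes: K' = d6 00 00 00.
K' ⊕ ipad = e0 36 36 36.
Inner input = e0 36 36 36 ∥ 7b 3e 5c 2c c3.
Inner hash: XOR e0⊕36⊕36⊕36⊕7b⊕3e⊕5c⊕2c⊕c3 = 20.

20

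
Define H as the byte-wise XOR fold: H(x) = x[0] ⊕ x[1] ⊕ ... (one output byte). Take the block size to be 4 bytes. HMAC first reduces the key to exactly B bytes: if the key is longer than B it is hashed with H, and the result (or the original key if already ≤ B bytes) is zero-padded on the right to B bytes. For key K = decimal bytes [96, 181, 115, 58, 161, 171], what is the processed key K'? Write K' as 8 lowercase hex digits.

96000000

|K| = 6 > B = 4, so first hash the key.
H(K): XOR 60⊕b5⊕73⊕3a⊕a1⊕ab = 96.
Zero-pad H(K) = 96 to 4 bytes: K' = 96 00 00 00.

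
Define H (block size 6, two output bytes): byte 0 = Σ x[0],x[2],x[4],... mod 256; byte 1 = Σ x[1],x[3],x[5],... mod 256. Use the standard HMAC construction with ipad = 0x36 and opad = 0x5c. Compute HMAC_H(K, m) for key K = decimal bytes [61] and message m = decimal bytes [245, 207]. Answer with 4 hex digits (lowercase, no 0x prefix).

8585

Key decimal bytes [61] = 3d is 1 byte ≤ B = 6; zero-pad to 6 bytes: K' = 3d 00 00 00 00 00.
K' ⊕ ipad = 0b 36 36 36 36 36.  K' ⊕ opad = 61 5c 5c 5c 5c 5c.
Inner input = (K'⊕ipad) ∥ m = 0b 36 36 36 36 36 ∥ f5 cf.
Inner hash: even-index sum = 364 mod 256 = 108; odd-index sum = 369 mod 256 = 113 → 6c 71.
Outer input = (K'⊕opad) ∥ inner = 61 5c 5c 5c 5c 5c ∥ 6c 71.
Outer hash (tag): even-index sum = 389 mod 256 = 133; odd-index sum = 389 mod 256 = 133 → 85 85.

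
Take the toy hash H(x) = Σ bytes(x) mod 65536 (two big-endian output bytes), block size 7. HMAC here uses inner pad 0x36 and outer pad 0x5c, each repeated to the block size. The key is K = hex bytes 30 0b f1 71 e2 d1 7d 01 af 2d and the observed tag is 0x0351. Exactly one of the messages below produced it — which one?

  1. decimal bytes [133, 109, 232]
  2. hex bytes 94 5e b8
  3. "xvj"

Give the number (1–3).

Key hex bytes 30 0b f1 71 e2 d1 7d 01 af 2d is 10 bytes > B = 7, so hash it first: H(key) = 04 aa, then zero-pad to 7 bytes: K' = 04 aa 00 00 00 00 00.
K' ⊕ ipad = 32 9c 36 36 36 36 36; K' ⊕ opad = 58 f6 5c 5c 5c 5c 5c.
m1: inner = H(32 9c 36 36 36 36 36 85 6d e8) = 03 b6; tag = H(58 f6 5c 5c 5c 5c 5c 03 b6) = 03d3
m2: inner = H(32 9c 36 36 36 36 36 94 5e b8) = 03 86; tag = H(58 f6 5c 5c 5c 5c 5c 03 86) = 03a3
m3: inner = H(32 9c 36 36 36 36 36 78 76 6a) = 03 34; tag = H(58 f6 5c 5c 5c 5c 5c 03 34) = 0351 ← matches

3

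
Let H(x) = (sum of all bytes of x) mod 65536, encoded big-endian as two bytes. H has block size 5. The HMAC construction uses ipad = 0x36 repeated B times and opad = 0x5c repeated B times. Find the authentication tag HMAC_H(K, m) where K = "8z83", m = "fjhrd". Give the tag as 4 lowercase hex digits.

Key "8z83" = 38 7a 38 33 is 4 bytes ≤ B = 5; zero-pad to 5 bytes: K' = 38 7a 38 33 00.
K' ⊕ ipad = 0e 4c 0e 05 36.  K' ⊕ opad = 64 26 64 6f 5c.
Inner input = (K'⊕ipad) ∥ m = 0e 4c 0e 05 36 ∥ 66 6a 68 72 64.
Inner hash: sum = 14+76+14+5+54+102+106+104+114+100 = 689 → 02 b1.
Outer input = (K'⊕opad) ∥ inner = 64 26 64 6f 5c ∥ 02 b1.
Outer hash (tag): sum = 100+38+100+111+92+2+177 = 620 → 02 6c.

026c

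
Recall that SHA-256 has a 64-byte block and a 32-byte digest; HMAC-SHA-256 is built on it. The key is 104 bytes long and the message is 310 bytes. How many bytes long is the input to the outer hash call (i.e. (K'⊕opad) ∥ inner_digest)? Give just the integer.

Key is 104 > 64 bytes, so it is hashed to 32 bytes then zero-padded to 64: |K'| = 64.
Outer input = (K'⊕opad) ∥ H(inner) → 64 + 32 = 96 bytes.

96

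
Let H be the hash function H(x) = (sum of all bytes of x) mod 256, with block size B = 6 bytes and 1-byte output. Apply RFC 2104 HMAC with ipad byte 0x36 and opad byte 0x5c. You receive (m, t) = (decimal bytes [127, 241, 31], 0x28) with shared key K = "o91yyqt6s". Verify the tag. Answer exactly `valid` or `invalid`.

Key "o91yyqt6s" = 6f 39 31 79 79 71 74 36 73 is 9 bytes > B = 6, so hash it first: H(key) = 59, then zero-pad to 6 bytes: K' = 59 00 00 00 00 00.
K' ⊕ ipad = 6f 36 36 36 36 36; K' ⊕ opad = 05 5c 5c 5c 5c 5c.
Inner hash: sum = 111+54+54+54+54+54+127+241+31 = 780; mod 256 = 12 → 0c.
Outer hash (recomputed tag): sum = 5+92+92+92+92+92+12 = 477; mod 256 = 221 → dd.
Recomputed tag = dd; claimed = 28 → mismatch.

invalid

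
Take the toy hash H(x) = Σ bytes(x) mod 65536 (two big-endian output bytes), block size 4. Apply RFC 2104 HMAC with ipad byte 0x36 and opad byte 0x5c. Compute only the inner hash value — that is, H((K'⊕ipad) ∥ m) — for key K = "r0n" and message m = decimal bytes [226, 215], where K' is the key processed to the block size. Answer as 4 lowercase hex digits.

0291

Key "r0n" = 72 30 6e is 3 bytes ≤ B = 4; zero-pad to 4 bytes: K' = 72 30 6e 00.
K' ⊕ ipad = 44 06 58 36.
Inner input = 44 06 58 36 ∥ e2 d7.
Inner hash: sum = 68+6+88+54+226+215 = 657 → 02 91.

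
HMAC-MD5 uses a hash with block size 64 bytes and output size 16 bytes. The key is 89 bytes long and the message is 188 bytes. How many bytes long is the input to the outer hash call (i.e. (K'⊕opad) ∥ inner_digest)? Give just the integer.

80

Key is 89 > 64 bytes, so it is hashed to 16 bytes then zero-padded to 64: |K'| = 64.
Outer input = (K'⊕opad) ∥ H(inner) → 64 + 16 = 80 bytes.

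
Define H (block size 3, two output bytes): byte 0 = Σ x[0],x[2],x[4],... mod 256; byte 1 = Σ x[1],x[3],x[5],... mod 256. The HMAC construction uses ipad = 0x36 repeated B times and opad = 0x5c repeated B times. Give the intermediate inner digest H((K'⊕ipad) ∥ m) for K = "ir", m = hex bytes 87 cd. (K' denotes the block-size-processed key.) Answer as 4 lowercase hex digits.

Key "ir" = 69 72 is 2 bytes ≤ B = 3; zero-pad to 3 bytes: K' = 69 72 00.
K' ⊕ ipad = 5f 44 36.
Inner input = 5f 44 36 ∥ 87 cd.
Inner hash: even-index sum = 354 mod 256 = 98; odd-index sum = 203 mod 256 = 203 → 62 cb.

62cb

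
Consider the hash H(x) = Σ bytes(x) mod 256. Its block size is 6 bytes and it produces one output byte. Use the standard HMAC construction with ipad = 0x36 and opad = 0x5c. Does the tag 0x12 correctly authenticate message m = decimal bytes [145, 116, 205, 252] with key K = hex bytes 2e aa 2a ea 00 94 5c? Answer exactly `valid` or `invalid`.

valid

Key hex bytes 2e aa 2a ea 00 94 5c is 7 bytes > B = 6, so hash it first: H(key) = dc, then zero-pad to 6 bytes: K' = dc 00 00 00 00 00.
K' ⊕ ipad = ea 36 36 36 36 36; K' ⊕ opad = 80 5c 5c 5c 5c 5c.
Inner hash: sum = 234+54+54+54+54+54+145+116+205+252 = 1222; mod 256 = 198 → c6.
Outer hash (recomputed tag): sum = 128+92+92+92+92+92+198 = 786; mod 256 = 18 → 12.
Recomputed tag = 12; claimed = 12 → match.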